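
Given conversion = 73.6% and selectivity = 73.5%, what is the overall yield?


Overall yield = conversion (%) * selectivity (%) / 100
Conversion = 73.6%, Selectivity = 73.5%
Y = 73.6 * 73.5 / 100
= 54.096 %

54.096 %


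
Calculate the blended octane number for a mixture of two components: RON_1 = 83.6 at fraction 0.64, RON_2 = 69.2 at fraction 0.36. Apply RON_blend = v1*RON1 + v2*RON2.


Linear blending: RON_blend = sum(vi * RONi)
Contribution 1: 0.64 * 83.6 = 53.504
Contribution 2: 0.36 * 69.2 = 24.912
RON_blend = 53.504 + 24.912 = 78.416

78.416


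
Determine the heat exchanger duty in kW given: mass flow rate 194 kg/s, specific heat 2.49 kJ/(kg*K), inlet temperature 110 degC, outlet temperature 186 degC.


Q = m_dot * cp * delta_T
delta_T = 186 - 110 = 76 K
Q = 194 * 2.49 * 76
= 483.06 * 76
= 36712.56 kW

36712.56 kW


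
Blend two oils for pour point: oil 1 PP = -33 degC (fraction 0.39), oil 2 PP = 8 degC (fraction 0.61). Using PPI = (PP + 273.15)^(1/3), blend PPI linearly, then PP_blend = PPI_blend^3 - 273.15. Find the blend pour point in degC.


PPI_1 = (-33 + 273.15)^(1/3) = 6.215759
PPI_2 = (8 + 273.15)^(1/3) = 6.551077
PPI_blend = 0.39 * 6.215759 + 0.61 * 6.551077 = 6.420303
PP_blend = 6.420303^3 - 273.15 = 264.6468 - 273.15 = -8.5

-8.5 degC


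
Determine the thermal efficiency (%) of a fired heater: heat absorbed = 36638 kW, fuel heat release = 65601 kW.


Furnace efficiency = Q_absorbed / Q_fuel * 100
= 36638 / 65601 * 100 = 55.85

55.85 %


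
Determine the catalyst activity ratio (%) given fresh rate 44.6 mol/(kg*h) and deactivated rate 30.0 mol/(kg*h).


Activity (%) = (rate_used / rate_fresh) * 100
rate_used = 30.0, rate_fresh = 44.6
= (30.0 / 44.6) * 100
= 0.6726 * 100 = 67.26

67.26 %


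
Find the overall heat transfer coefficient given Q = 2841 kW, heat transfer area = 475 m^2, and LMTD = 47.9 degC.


From Q = U*A*LMTD, U = Q / (A * LMTD)
U = 2841 / (475 * 47.9) = 2841 / 22752.5 = 0.1249

0.1249 kW/(m^2*K)


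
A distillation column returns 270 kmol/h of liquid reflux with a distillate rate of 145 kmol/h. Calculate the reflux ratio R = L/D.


Reflux ratio definition: R = L / D (liquid returned / distillate withdrawn)
L = 270 kmol/h, D = 145 kmol/h
R = 270 / 145 = 1.862

1.862


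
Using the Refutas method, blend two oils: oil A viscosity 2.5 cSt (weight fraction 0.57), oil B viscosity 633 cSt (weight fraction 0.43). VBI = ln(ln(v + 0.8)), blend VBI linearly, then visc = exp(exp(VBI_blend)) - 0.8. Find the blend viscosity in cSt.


Refutas method: VBN_i = 14.534*ln(ln(visc_i + 0.8)) + 10.975, blended linearly by mass fraction; since VBN is linear in VBI_i = ln(ln(visc_i + 0.8)) and the fractions sum to 1, blend VBI directly: visc = exp(exp(VBI_blend)) - 0.8
VBI_1 = ln(ln(2.5 + 0.8)) = 0.177244
VBI_2 = ln(ln(633 + 0.8)) = 1.86435
VBI_blend = 0.57 * 0.177244 + 0.43 * 1.86435 = 0.9027
visc_blend = exp(exp(0.9027)) - 0.8 = 10.98

10.98 cSt


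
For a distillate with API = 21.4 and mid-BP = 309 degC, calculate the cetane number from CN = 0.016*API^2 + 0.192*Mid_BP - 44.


CN = 0.016 * 21.4^2 + 0.192 * 309 - 44
CN = 7.32736 + 59.328 - 44 = 22.65536

22.65536


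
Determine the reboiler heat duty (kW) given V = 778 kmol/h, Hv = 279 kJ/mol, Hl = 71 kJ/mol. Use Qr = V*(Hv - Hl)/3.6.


Qr = 778 * (279 - 71) / 3.6 = 778 * 208 / 3.6 = 44950

44950 kW


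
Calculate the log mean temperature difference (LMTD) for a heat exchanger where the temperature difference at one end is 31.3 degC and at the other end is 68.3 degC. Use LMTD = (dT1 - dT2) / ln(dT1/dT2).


LMTD = (dT1 - dT2) / ln(dT1/dT2)
= (31.3 - 68.3) / ln(31.3 / 68.3) = -37 / -0.780292 = 47.42

47.42 degC


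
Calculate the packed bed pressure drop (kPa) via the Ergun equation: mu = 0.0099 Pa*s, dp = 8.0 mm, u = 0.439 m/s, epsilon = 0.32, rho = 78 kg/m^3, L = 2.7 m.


dp = 8.0 mm = 0.008 m
Viscous term = 150*0.0099*0.439*(1-0.32)^2 / (0.008^2*0.32^3) = 143740
Inertial term = 1.75*78*0.439^2*(1-0.32) / (0.008*0.32^3) = 68238.7
dP/L = 143740 + 68238.7 = 211979 Pa/m
dP = 211979 * 2.7 / 1000 = 572.3 kPa

572.3 kPa


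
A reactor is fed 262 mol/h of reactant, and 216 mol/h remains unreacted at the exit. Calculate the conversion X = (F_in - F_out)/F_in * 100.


X = (F_in - F_out) / F_in * 100
Moles reacted = 262 - 216 = 46
X = 46 / 262 * 100
= 0.1756 * 100
= 17.56 %

17.56 %


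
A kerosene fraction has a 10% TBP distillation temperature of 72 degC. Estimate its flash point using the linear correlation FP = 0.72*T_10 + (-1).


FP = 0.72 * 72 + (-1) = 50.84

50.84 degC


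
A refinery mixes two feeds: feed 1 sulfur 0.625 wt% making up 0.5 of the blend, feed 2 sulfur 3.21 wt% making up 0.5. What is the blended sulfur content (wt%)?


Linear sulfur blending: S_blend = x1*S1 + x2*S2
Contribution 1: 0.5 * 0.625 = 0.3125 wt%
Contribution 2: 0.5 * 3.21 = 1.605 wt%
S_blend = 0.3125 + 1.605 = 1.9175

1.9175 wt%


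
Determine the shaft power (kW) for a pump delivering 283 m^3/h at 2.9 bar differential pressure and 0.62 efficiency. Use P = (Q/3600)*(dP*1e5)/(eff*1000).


Q = 283 / 3600 = 0.0786111 m^3/s
P = 0.0786111 * (2.9 * 1e5) / 0.62 / 1000 = 36.77

36.77 kW


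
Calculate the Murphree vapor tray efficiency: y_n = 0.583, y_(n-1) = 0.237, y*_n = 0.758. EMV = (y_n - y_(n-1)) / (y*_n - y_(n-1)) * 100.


Murphree vapor efficiency: EMV = (y_n - y_(n-1)) / (y*_n - y_(n-1)) * 100
EMV = (0.583 - 0.237) / (0.758 - 0.237) * 100 = 0.346 / 0.521 * 100 = 66.41

66.41 %


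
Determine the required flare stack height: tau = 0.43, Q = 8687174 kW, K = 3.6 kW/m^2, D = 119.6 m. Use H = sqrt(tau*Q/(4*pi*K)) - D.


tau*Q/(4*pi*K) = 0.43 * 8687174 / (4 * pi * 3.6) = 82572.3
sqrt(82572.3) = 287.354
H = 287.354 - 119.6 = 167.8

167.8 m


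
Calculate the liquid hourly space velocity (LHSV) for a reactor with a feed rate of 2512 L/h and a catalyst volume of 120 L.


LHSV = volumetric feed rate / catalyst volume
= 2512 L/h / 120 L
= 20.93 h^-1

20.93 h^-1


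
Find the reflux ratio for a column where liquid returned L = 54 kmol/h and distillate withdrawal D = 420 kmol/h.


Reflux ratio definition: R = L / D (liquid returned / distillate withdrawn)
L = 54 kmol/h, D = 420 kmol/h
R = 54 / 420 = 0.1286

0.1286


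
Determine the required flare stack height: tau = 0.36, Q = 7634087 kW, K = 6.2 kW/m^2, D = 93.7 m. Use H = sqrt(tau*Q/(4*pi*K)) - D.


tau*Q/(4*pi*K) = 0.36 * 7634087 / (4 * pi * 6.2) = 35274.3
sqrt(35274.3) = 187.815
H = 187.815 - 93.7 = 94.11

94.11 m


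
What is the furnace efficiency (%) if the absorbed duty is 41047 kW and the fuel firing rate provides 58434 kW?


Furnace efficiency = Q_absorbed / Q_fuel * 100
= 41047 / 58434 * 100 = 70.25

70.25 %


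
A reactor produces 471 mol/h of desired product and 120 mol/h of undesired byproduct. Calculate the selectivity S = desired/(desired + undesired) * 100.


Selectivity = desired / (desired + undesired) * 100
Total products = 471 + 120 = 591 mol/h
S = 471 / 591 * 100
= 0.7970 * 100
= 79.70 %

79.70 %


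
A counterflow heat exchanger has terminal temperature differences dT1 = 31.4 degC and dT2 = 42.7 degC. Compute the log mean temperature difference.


LMTD = (dT1 - dT2) / ln(dT1/dT2)
= (31.4 - 42.7) / ln(31.4 / 42.7) = -11.3 / -0.307391 = 36.76

36.76 degC


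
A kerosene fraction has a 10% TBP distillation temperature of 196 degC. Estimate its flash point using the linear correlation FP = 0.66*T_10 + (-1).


FP = 0.66 * 196 + (-1) = 128.36

128.36 degC


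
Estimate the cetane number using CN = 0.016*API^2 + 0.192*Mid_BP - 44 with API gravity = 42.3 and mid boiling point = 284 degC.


CN = 0.016 * 42.3^2 + 0.192 * 284 - 44
CN = 28.62864 + 54.528 - 44 = 39.15664

39.15664


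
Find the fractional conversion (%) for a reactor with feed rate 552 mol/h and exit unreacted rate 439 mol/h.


X = (F_in - F_out) / F_in * 100
Moles reacted = 552 - 439 = 113
X = 113 / 552 * 100
= 0.2047 * 100
= 20.47 %

20.47 %


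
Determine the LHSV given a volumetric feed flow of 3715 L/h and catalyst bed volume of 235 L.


LHSV = volumetric feed rate / catalyst volume
= 3715 L/h / 235 L
= 15.81 h^-1

15.81 h^-1


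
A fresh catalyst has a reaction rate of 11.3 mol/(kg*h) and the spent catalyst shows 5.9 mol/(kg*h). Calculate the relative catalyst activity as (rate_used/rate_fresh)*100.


Activity (%) = (rate_used / rate_fresh) * 100
rate_used = 5.9, rate_fresh = 11.3
= (5.9 / 11.3) * 100
= 0.5221 * 100 = 52.21

52.21 %


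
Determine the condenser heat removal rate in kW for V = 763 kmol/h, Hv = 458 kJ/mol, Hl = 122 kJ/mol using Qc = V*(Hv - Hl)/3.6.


Qc = 763 * (458 - 122) / 3.6 = 763 * 336 / 3.6 = 71210

71210 kW


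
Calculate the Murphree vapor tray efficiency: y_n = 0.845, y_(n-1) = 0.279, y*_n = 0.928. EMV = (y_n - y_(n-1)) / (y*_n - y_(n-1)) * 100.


Murphree vapor efficiency: EMV = (y_n - y_(n-1)) / (y*_n - y_(n-1)) * 100
EMV = (0.845 - 0.279) / (0.928 - 0.279) * 100 = 0.566 / 0.649 * 100 = 87.21

87.21 %


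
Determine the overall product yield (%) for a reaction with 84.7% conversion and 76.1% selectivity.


Overall yield = conversion (%) * selectivity (%) / 100
Conversion = 84.7%, Selectivity = 76.1%
Y = 84.7 * 76.1 / 100
= 64.4567 %

64.4567 %


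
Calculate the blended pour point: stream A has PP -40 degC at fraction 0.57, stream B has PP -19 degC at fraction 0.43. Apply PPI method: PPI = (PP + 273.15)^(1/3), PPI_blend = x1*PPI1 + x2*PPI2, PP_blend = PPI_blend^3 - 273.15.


PPI_1 = (-40 + 273.15)^(1/3) = 6.15477
PPI_2 = (-19 + 273.15)^(1/3) = 6.334272
PPI_blend = 0.57 * 6.15477 + 0.43 * 6.334272 = 6.231956
PP_blend = 6.231956^3 - 273.15 = 242.0322 - 273.15 = -31.12

-31.12 degC


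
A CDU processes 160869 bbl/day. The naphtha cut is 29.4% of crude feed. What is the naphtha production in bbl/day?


Crude throughput = 160869 bbl/day
Fraction yield = 29.4%
yield = throughput * fraction / 100
yield = 160869 * 29.4 / 100 = 47295.486

47295.486 bbl/day


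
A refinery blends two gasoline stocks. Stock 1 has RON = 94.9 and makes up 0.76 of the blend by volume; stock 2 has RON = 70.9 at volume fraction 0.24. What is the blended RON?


Linear blending: RON_blend = sum(vi * RONi)
Contribution 1: 0.76 * 94.9 = 72.124
Contribution 2: 0.24 * 70.9 = 17.016
RON_blend = 72.124 + 17.016 = 89.14

89.14


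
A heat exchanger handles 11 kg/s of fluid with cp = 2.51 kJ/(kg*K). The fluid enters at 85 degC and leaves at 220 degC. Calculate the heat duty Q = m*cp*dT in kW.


Q = m_dot * cp * delta_T
delta_T = 220 - 85 = 135 K
Q = 11 * 2.51 * 135
= 27.61 * 135
= 3727.35 kW

3727.35 kW


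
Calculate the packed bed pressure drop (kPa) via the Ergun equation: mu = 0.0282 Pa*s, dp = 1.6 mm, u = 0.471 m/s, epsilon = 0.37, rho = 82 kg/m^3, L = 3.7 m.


dp = 1.6 mm = 0.0016 m
Viscous term = 150*0.0282*0.471*(1-0.37)^2 / (0.0016^2*0.37^3) = 6098140
Inertial term = 1.75*82*0.471^2*(1-0.37) / (0.0016*0.37^3) = 247462
dP/L = 6098140 + 247462 = 6345600 Pa/m
dP = 6345600 * 3.7 / 1000 = 23480 kPa

23480 kPa


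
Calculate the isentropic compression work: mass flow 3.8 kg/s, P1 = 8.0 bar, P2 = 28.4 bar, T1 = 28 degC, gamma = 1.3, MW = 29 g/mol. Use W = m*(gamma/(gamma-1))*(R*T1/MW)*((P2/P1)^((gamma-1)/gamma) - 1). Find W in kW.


Isentropic work: W = m*(gamma/(gamma-1))*(R*T1/MW)*((P2/P1)^((gamma-1)/gamma) - 1)
T1 = 28 + 273.15 = 301.15 K
Pressure ratio = 28.4 / 8.0 = 3.55
Exponent = (1.3 - 1)/1.3 = 0.230769
(P2/P1)^exp - 1 = 3.55^0.230769 - 1 = 0.339602
W = 3.8 * 1.3 / 0.3 * 8.314 * 301.15 / 29 * 0.339602 = 482.8

482.8 kW


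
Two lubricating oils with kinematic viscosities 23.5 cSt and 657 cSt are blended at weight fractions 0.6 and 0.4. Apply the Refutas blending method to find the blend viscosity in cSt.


Refutas method: VBN_i = 14.534*ln(ln(visc_i + 0.8)) + 10.975, blended linearly by mass fraction; since VBN is linear in VBI_i = ln(ln(visc_i + 0.8)) and the fractions sum to 1, blend VBI directly: visc = exp(exp(VBI_blend)) - 0.8
VBI_1 = ln(ln(23.5 + 0.8)) = 1.16017
VBI_2 = ln(ln(657 + 0.8)) = 1.87009
VBI_blend = 0.6 * 1.16017 + 0.4 * 1.87009 = 1.44414
visc_blend = exp(exp(1.44414)) - 0.8 = 68.48

68.48 cSt


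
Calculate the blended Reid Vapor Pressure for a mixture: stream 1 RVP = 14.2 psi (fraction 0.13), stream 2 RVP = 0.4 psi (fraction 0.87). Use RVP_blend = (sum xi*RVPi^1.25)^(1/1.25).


Chevron index: RVP_blend = (sum xi*RVPi^1.25)^(1/1.25)
RVP^1.25 terms: 0.13 * 14.2^1.25 + 0.87 * 0.4^1.25 = 3.86022
RVP_blend = 3.86022^(1/1.25) = 2.946

2.946 psi


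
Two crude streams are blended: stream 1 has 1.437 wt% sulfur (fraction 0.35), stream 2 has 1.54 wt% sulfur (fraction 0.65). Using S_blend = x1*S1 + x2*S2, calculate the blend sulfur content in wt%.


Linear sulfur blending: S_blend = x1*S1 + x2*S2
Contribution 1: 0.35 * 1.437 = 0.50295 wt%
Contribution 2: 0.65 * 1.54 = 1.001 wt%
S_blend = 0.50295 + 1.001 = 1.50395

1.50395 wt%


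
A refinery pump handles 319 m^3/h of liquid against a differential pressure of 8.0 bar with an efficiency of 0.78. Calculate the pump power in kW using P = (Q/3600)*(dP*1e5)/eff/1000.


Q = 319 / 3600 = 0.0886111 m^3/s
P = 0.0886111 * (8.0 * 1e5) / 0.78 / 1000 = 90.88

90.88 kW


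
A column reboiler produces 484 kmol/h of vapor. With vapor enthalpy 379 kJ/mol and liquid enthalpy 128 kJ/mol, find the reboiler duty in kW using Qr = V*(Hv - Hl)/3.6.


Qr = 484 * (379 - 128) / 3.6 = 484 * 251 / 3.6 = 33750

33750 kW


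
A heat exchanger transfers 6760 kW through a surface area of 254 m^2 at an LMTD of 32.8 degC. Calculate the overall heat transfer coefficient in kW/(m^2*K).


From Q = U*A*LMTD, U = Q / (A * LMTD)
U = 6760 / (254 * 32.8) = 6760 / 8331.2 = 0.8114

0.8114 kW/(m^2*K)


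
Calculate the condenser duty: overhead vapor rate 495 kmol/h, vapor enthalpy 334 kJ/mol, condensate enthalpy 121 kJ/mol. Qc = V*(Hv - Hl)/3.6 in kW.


Qc = 495 * (334 - 121) / 3.6 = 495 * 213 / 3.6 = 29290

29290 kW


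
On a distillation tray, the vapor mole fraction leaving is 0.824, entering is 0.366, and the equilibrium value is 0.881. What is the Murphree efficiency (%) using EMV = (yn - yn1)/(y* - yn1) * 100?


Murphree vapor efficiency: EMV = (y_n - y_(n-1)) / (y*_n - y_(n-1)) * 100
EMV = (0.824 - 0.366) / (0.881 - 0.366) * 100 = 0.458 / 0.515 * 100 = 88.93

88.93 %


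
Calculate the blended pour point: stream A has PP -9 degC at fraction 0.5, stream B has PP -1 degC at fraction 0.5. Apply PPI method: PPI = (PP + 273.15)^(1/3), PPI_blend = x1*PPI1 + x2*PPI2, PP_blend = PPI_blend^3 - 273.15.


PPI_1 = (-9 + 273.15)^(1/3) = 6.416283
PPI_2 = (-1 + 273.15)^(1/3) = 6.480414
PPI_blend = 0.5 * 6.416283 + 0.5 * 6.480414 = 6.448348
PP_blend = 6.448348^3 - 273.15 = 268.13 - 273.15 = -5.02

-5.02 degC


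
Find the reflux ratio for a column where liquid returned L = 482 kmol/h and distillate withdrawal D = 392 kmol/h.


Reflux ratio definition: R = L / D (liquid returned / distillate withdrawn)
L = 482 kmol/h, D = 392 kmol/h
R = 482 / 392 = 1.230

1.230


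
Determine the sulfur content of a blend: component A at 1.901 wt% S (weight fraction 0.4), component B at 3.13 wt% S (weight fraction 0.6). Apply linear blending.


Linear sulfur blending: S_blend = x1*S1 + x2*S2
Contribution 1: 0.4 * 1.901 = 0.7604 wt%
Contribution 2: 0.6 * 3.13 = 1.878 wt%
S_blend = 0.7604 + 1.878 = 2.6384

2.6384 wt%


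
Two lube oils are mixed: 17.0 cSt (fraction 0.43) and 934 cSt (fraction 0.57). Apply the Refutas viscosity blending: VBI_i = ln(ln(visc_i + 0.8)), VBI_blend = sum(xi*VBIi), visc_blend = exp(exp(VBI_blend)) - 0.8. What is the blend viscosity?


Refutas method: VBN_i = 14.534*ln(ln(visc_i + 0.8)) + 10.975, blended linearly by mass fraction; since VBN is linear in VBI_i = ln(ln(visc_i + 0.8)) and the fractions sum to 1, blend VBI directly: visc = exp(exp(VBI_blend)) - 0.8
VBI_1 = ln(ln(17.0 + 0.8)) = 1.05751
VBI_2 = ln(ln(934 + 0.8)) = 1.92284
VBI_blend = 0.43 * 1.05751 + 0.57 * 1.92284 = 1.55075
visc_blend = exp(exp(1.55075)) - 0.8 = 110.8

110.8 cSt


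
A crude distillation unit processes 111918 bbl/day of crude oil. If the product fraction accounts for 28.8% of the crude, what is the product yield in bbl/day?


Crude throughput = 111918 bbl/day
Fraction yield = 28.8%
yield = throughput * fraction / 100
yield = 111918 * 28.8 / 100 = 32232.384

32232.384 bbl/day


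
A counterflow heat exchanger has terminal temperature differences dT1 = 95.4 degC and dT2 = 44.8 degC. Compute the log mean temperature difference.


LMTD = (dT1 - dT2) / ln(dT1/dT2)
= (95.4 - 44.8) / ln(95.4 / 44.8) = 50.6 / 0.75587 = 66.94

66.94 degC


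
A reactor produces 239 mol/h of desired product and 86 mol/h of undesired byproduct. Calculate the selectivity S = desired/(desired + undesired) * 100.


Selectivity = desired / (desired + undesired) * 100
Total products = 239 + 86 = 325 mol/h
S = 239 / 325 * 100
= 0.7354 * 100
= 73.54 %

73.54 %


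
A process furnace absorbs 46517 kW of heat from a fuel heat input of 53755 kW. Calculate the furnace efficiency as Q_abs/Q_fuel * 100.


Furnace efficiency = Q_absorbed / Q_fuel * 100
= 46517 / 53755 * 100 = 86.54

86.54 %


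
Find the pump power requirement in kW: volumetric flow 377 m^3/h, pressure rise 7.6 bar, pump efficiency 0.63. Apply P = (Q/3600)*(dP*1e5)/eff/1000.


Q = 377 / 3600 = 0.104722 m^3/s
P = 0.104722 * (7.6 * 1e5) / 0.63 / 1000 = 126.3

126.3 kW


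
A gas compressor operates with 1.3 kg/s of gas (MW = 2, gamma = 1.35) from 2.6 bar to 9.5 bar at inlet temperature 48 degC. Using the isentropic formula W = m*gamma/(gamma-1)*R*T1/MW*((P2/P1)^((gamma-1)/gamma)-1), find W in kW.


Isentropic work: W = m*(gamma/(gamma-1))*(R*T1/MW)*((P2/P1)^((gamma-1)/gamma) - 1)
T1 = 48 + 273.15 = 321.15 K
Pressure ratio = 9.5 / 2.6 = 3.65385
Exponent = (1.35 - 1)/1.35 = 0.259259
(P2/P1)^exp - 1 = 3.65385^0.259259 - 1 = 0.399259
W = 1.3 * 1.35 / 0.35 * 8.314 * 321.15 / 2 * 0.399259 = 2673

2673 kW


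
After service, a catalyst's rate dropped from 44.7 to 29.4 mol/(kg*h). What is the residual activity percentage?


Activity (%) = (rate_used / rate_fresh) * 100
rate_used = 29.4, rate_fresh = 44.7
= (29.4 / 44.7) * 100
= 0.6577 * 100 = 65.77

65.77 %


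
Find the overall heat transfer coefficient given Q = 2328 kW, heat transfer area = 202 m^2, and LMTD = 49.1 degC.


From Q = U*A*LMTD, U = Q / (A * LMTD)
U = 2328 / (202 * 49.1) = 2328 / 9918.2 = 0.2347

0.2347 kW/(m^2*K)


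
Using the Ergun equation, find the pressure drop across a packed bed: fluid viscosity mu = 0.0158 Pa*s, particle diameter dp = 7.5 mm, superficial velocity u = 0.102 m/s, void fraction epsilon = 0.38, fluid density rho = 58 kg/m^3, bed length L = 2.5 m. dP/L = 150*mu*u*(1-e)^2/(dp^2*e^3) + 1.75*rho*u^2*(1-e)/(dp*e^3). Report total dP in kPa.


dp = 7.5 mm = 0.0075 m
Viscous term = 150*0.0158*0.102*(1-0.38)^2 / (0.0075^2*0.38^3) = 30106.4
Inertial term = 1.75*58*0.102^2*(1-0.38) / (0.0075*0.38^3) = 1590.91
dP/L = 30106.4 + 1590.91 = 31697.3 Pa/m
dP = 31697.3 * 2.5 / 1000 = 79.24 kPa

79.24 kPa


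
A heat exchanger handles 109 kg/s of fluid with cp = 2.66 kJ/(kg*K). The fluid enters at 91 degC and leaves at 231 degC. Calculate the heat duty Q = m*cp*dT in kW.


Q = m_dot * cp * delta_T
delta_T = 231 - 91 = 140 K
Q = 109 * 2.66 * 140
= 289.94 * 140
= 40591.6 kW

40591.6 kW


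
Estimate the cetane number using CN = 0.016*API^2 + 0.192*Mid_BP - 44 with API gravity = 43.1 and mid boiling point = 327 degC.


CN = 0.016 * 43.1^2 + 0.192 * 327 - 44
CN = 29.72176 + 62.784 - 44 = 48.50576

48.50576


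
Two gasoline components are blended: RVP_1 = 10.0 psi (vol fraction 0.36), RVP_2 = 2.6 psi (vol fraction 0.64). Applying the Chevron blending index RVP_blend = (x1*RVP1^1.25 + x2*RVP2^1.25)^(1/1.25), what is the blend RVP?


Chevron index: RVP_blend = (sum xi*RVPi^1.25)^(1/1.25)
RVP^1.25 terms: 0.36 * 10.0^1.25 + 0.64 * 2.6^1.25 = 8.51479
RVP_blend = 8.51479^(1/1.25) = 5.548

5.548 psi


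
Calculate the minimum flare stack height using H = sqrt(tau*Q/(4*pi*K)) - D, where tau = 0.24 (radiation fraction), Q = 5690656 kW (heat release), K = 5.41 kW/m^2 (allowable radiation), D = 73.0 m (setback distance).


tau*Q/(4*pi*K) = 0.24 * 5690656 / (4 * pi * 5.41) = 20089.4
sqrt(20089.4) = 141.737
H = 141.737 - 73.0 = 68.74

68.74 m


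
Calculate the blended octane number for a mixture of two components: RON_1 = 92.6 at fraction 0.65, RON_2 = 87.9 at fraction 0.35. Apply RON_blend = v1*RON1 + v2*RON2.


Linear blending: RON_blend = sum(vi * RONi)
Contribution 1: 0.65 * 92.6 = 60.19
Contribution 2: 0.35 * 87.9 = 30.765
RON_blend = 60.19 + 30.765 = 90.955

90.955


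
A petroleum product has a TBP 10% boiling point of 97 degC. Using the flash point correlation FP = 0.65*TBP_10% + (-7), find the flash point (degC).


FP = 0.65 * 97 + (-7) = 56.05

56.05 degC


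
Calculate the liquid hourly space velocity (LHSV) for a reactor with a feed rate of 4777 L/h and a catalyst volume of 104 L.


LHSV = volumetric feed rate / catalyst volume
= 4777 L/h / 104 L
= 45.93 h^-1

45.93 h^-1


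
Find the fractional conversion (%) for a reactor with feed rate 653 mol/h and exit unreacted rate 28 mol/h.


X = (F_in - F_out) / F_in * 100
Moles reacted = 653 - 28 = 625
X = 625 / 653 * 100
= 0.9571 * 100
= 95.71 %

95.71 %


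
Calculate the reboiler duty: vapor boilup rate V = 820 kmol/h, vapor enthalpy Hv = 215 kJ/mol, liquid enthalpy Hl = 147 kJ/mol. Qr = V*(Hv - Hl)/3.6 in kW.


Qr = 820 * (215 - 147) / 3.6 = 820 * 68 / 3.6 = 15490

15490 kW


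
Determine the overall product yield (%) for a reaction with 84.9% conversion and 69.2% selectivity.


Overall yield = conversion (%) * selectivity (%) / 100
Conversion = 84.9%, Selectivity = 69.2%
Y = 84.9 * 69.2 / 100
= 58.7508 %

58.7508 %


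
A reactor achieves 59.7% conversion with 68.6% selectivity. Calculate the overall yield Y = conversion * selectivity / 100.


Overall yield = conversion (%) * selectivity (%) / 100
Conversion = 59.7%, Selectivity = 68.6%
Y = 59.7 * 68.6 / 100
= 40.9542 %

40.9542 %


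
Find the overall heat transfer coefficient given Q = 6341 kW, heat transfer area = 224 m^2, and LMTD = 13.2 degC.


From Q = U*A*LMTD, U = Q / (A * LMTD)
U = 6341 / (224 * 13.2) = 6341 / 2956.8 = 2.145

2.145 kW/(m^2*K)


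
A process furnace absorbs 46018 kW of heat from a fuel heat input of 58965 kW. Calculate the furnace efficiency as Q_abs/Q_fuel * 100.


Furnace efficiency = Q_absorbed / Q_fuel * 100
= 46018 / 58965 * 100 = 78.04

78.04 %


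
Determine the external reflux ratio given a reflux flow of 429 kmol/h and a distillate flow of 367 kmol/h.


Reflux ratio definition: R = L / D (liquid returned / distillate withdrawn)
L = 429 kmol/h, D = 367 kmol/h
R = 429 / 367 = 1.169

1.169


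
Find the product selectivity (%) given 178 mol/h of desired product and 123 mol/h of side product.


Selectivity = desired / (desired + undesired) * 100
Total products = 178 + 123 = 301 mol/h
S = 178 / 301 * 100
= 0.5914 * 100
= 59.14 %

59.14 %


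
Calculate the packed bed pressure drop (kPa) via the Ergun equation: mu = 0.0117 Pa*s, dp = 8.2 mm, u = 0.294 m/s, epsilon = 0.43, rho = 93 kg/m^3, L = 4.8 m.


dp = 8.2 mm = 0.0082 m
Viscous term = 150*0.0117*0.294*(1-0.43)^2 / (0.0082^2*0.43^3) = 31357.5
Inertial term = 1.75*93*0.294^2*(1-0.43) / (0.0082*0.43^3) = 12299
dP/L = 31357.5 + 12299 = 43656.5 Pa/m
dP = 43656.5 * 4.8 / 1000 = 209.6 kPa

209.6 kPa


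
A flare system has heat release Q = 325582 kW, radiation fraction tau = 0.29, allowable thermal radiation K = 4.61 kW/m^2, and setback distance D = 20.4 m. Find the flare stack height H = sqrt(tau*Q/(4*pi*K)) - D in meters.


tau*Q/(4*pi*K) = 0.29 * 325582 / (4 * pi * 4.61) = 1629.85
sqrt(1629.85) = 40.3714
H = 40.3714 - 20.4 = 19.97

19.97 m


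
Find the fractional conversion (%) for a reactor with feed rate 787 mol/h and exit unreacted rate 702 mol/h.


X = (F_in - F_out) / F_in * 100
Moles reacted = 787 - 702 = 85
X = 85 / 787 * 100
= 0.1080 * 100
= 10.80 %

10.80 %


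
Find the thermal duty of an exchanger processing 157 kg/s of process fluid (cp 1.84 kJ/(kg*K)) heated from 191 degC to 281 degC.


Q = m_dot * cp * delta_T
delta_T = 281 - 191 = 90 K
Q = 157 * 1.84 * 90
= 288.88 * 90
= 25999.2 kW

25999.2 kW


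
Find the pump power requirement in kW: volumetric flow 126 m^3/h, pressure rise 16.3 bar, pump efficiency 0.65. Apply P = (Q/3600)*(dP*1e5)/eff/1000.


Q = 126 / 3600 = 0.035 m^3/s
P = 0.035 * (16.3 * 1e5) / 0.65 / 1000 = 87.77

87.77 kW


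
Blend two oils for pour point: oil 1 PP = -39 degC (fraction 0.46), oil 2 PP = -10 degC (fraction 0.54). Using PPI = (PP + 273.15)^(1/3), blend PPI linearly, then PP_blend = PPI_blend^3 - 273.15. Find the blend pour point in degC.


PPI_1 = (-39 + 273.15)^(1/3) = 6.163557
PPI_2 = (-10 + 273.15)^(1/3) = 6.408176
PPI_blend = 0.46 * 6.163557 + 0.54 * 6.408176 = 6.295651
PP_blend = 6.295651^3 - 273.15 = 249.5295 - 273.15 = -23.62

-23.62 degC


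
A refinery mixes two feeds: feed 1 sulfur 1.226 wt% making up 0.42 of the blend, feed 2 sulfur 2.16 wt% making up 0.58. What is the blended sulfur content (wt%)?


Linear sulfur blending: S_blend = x1*S1 + x2*S2
Contribution 1: 0.42 * 1.226 = 0.51492 wt%
Contribution 2: 0.58 * 2.16 = 1.2528 wt%
S_blend = 0.51492 + 1.2528 = 1.76772

1.76772 wt%


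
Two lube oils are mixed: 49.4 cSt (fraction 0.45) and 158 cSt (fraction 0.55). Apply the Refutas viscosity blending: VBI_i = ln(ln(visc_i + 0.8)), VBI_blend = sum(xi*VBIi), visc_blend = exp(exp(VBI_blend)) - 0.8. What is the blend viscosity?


Refutas method: VBN_i = 14.534*ln(ln(visc_i + 0.8)) + 10.975, blended linearly by mass fraction; since VBN is linear in VBI_i = ln(ln(visc_i + 0.8)) and the fractions sum to 1, blend VBI directly: visc = exp(exp(VBI_blend)) - 0.8
VBI_1 = ln(ln(49.4 + 0.8)) = 1.36507
VBI_2 = ln(ln(158 + 0.8)) = 1.62288
VBI_blend = 0.45 * 1.36507 + 0.55 * 1.62288 = 1.50687
visc_blend = exp(exp(1.50687)) - 0.8 = 90.36

90.36 cSt


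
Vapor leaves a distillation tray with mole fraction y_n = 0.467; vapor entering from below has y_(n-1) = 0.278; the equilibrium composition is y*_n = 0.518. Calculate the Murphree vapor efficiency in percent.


Murphree vapor efficiency: EMV = (y_n - y_(n-1)) / (y*_n - y_(n-1)) * 100
EMV = (0.467 - 0.278) / (0.518 - 0.278) * 100 = 0.189 / 0.24 * 100 = 78.75

78.75 %


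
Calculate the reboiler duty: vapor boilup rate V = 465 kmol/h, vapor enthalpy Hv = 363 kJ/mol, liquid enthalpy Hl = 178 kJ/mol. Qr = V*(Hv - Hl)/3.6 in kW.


Qr = 465 * (363 - 178) / 3.6 = 465 * 185 / 3.6 = 23900

23900 kW


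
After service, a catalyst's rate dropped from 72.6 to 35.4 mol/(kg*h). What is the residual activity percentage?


Activity (%) = (rate_used / rate_fresh) * 100
rate_used = 35.4, rate_fresh = 72.6
= (35.4 / 72.6) * 100
= 0.4876 * 100 = 48.76

48.76 %


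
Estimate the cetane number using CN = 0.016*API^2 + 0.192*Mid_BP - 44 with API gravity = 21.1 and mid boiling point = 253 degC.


CN = 0.016 * 21.1^2 + 0.192 * 253 - 44
CN = 7.12336 + 48.576 - 44 = 11.69936

11.69936


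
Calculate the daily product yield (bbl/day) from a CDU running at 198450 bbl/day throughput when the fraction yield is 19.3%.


Crude throughput = 198450 bbl/day
Fraction yield = 19.3%
yield = throughput * fraction / 100
yield = 198450 * 19.3 / 100 = 38300.85

38300.85 bbl/day


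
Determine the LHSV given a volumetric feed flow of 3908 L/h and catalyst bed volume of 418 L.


LHSV = volumetric feed rate / catalyst volume
= 3908 L/h / 418 L
= 9.349 h^-1

9.349 h^-1


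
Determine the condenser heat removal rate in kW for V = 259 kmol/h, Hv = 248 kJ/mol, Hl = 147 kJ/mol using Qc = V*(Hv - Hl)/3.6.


Qc = 259 * (248 - 147) / 3.6 = 259 * 101 / 3.6 = 7266

7266 kW


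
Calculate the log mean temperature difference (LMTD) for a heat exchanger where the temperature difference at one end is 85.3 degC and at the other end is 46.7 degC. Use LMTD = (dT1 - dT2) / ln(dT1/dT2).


LMTD = (dT1 - dT2) / ln(dT1/dT2)
= (85.3 - 46.7) / ln(85.3 / 46.7) = 38.6 / 0.60243 = 64.07

64.07 degC


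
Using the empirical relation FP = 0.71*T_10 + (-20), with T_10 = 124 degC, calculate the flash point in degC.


FP = 0.71 * 124 + (-20) = 68.04

68.04 degC


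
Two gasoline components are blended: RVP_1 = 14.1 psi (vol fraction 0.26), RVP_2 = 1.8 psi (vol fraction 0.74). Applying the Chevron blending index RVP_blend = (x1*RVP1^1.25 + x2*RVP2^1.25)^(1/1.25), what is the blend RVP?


Chevron index: RVP_blend = (sum xi*RVPi^1.25)^(1/1.25)
RVP^1.25 terms: 0.26 * 14.1^1.25 + 0.74 * 1.8^1.25 = 8.64675
RVP_blend = 8.64675^(1/1.25) = 5.617

5.617 psi


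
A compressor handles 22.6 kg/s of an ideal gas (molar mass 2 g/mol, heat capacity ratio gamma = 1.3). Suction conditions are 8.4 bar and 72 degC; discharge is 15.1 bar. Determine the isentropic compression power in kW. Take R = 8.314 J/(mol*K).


Isentropic work: W = m*(gamma/(gamma-1))*(R*T1/MW)*((P2/P1)^((gamma-1)/gamma) - 1)
T1 = 72 + 273.15 = 345.15 K
Pressure ratio = 15.1 / 8.4 = 1.79762
Exponent = (1.3 - 1)/1.3 = 0.230769
(P2/P1)^exp - 1 = 1.79762^0.230769 - 1 = 0.144923
W = 22.6 * 1.3 / 0.3 * 8.314 * 345.15 / 2 * 0.144923 = 20360

20360 kW


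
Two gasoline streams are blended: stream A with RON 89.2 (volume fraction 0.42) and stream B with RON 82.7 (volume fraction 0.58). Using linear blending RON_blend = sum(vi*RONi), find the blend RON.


Linear blending: RON_blend = sum(vi * RONi)
Contribution 1: 0.42 * 89.2 = 37.464
Contribution 2: 0.58 * 82.7 = 47.966
RON_blend = 37.464 + 47.966 = 85.43

85.43


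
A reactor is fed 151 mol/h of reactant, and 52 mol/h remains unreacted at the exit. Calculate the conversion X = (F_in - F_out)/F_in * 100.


X = (F_in - F_out) / F_in * 100
Moles reacted = 151 - 52 = 99
X = 99 / 151 * 100
= 0.6556 * 100
= 65.56 %

65.56 %


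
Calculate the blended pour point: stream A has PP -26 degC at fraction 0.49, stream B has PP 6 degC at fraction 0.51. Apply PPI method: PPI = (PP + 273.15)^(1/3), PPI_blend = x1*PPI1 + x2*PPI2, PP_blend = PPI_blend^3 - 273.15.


PPI_1 = (-26 + 273.15)^(1/3) = 6.275575
PPI_2 = (6 + 273.15)^(1/3) = 6.535506
PPI_blend = 0.49 * 6.275575 + 0.51 * 6.535506 = 6.40814
PP_blend = 6.40814^3 - 273.15 = 263.1455 - 273.15 = -10

-10 degC


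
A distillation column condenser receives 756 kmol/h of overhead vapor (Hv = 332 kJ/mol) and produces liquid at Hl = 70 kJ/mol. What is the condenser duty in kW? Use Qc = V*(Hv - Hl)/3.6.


Qc = 756 * (332 - 70) / 3.6 = 756 * 262 / 3.6 = 55020

55020 kW


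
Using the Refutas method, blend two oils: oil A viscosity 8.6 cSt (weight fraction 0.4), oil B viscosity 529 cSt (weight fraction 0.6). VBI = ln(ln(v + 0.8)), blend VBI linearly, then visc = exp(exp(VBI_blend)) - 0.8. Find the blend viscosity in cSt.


Refutas method: VBN_i = 14.534*ln(ln(visc_i + 0.8)) + 10.975, blended linearly by mass fraction; since VBN is linear in VBI_i = ln(ln(visc_i + 0.8)) and the fractions sum to 1, blend VBI directly: visc = exp(exp(VBI_blend)) - 0.8
VBI_1 = ln(ln(8.6 + 0.8)) = 0.806793
VBI_2 = ln(ln(529 + 0.8)) = 1.83617
VBI_blend = 0.4 * 0.806793 + 0.6 * 1.83617 = 1.42442
visc_blend = exp(exp(1.42442)) - 0.8 = 62.98

62.98 cSt


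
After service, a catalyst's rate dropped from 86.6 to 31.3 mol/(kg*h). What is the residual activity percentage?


Activity (%) = (rate_used / rate_fresh) * 100
rate_used = 31.3, rate_fresh = 86.6
= (31.3 / 86.6) * 100
= 0.3614 * 100 = 36.14

36.14 %


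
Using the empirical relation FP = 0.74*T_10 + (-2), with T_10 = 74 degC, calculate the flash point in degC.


FP = 0.74 * 74 + (-2) = 52.76

52.76 degC


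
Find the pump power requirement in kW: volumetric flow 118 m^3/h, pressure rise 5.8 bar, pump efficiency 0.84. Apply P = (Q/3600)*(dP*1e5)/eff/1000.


Q = 118 / 3600 = 0.0327778 m^3/s
P = 0.0327778 * (5.8 * 1e5) / 0.84 / 1000 = 22.63

22.63 kW


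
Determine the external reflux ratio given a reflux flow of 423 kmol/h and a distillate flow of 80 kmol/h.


Reflux ratio definition: R = L / D (liquid returned / distillate withdrawn)
L = 423 kmol/h, D = 80 kmol/h
R = 423 / 80 = 5.287

5.287


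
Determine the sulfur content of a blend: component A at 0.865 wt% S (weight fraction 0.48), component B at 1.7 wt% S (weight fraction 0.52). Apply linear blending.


Linear sulfur blending: S_blend = x1*S1 + x2*S2
Contribution 1: 0.48 * 0.865 = 0.4152 wt%
Contribution 2: 0.52 * 1.7 = 0.884 wt%
S_blend = 0.4152 + 0.884 = 1.2992

1.2992 wt%


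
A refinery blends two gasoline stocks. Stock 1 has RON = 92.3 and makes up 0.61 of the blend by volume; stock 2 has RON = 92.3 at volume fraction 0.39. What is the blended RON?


Linear blending: RON_blend = sum(vi * RONi)
Contribution 1: 0.61 * 92.3 = 56.303
Contribution 2: 0.39 * 92.3 = 35.997
RON_blend = 56.303 + 35.997 = 92.3

92.3


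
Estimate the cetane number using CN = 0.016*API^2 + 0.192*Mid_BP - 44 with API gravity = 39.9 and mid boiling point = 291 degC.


CN = 0.016 * 39.9^2 + 0.192 * 291 - 44
CN = 25.47216 + 55.872 - 44 = 37.34416

37.34416


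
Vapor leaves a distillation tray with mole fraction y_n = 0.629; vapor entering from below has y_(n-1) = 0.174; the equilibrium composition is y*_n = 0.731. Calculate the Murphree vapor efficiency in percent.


Murphree vapor efficiency: EMV = (y_n - y_(n-1)) / (y*_n - y_(n-1)) * 100
EMV = (0.629 - 0.174) / (0.731 - 0.174) * 100 = 0.455 / 0.557 * 100 = 81.69

81.69 %


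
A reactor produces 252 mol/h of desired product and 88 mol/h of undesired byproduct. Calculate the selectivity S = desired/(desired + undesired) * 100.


Selectivity = desired / (desired + undesired) * 100
Total products = 252 + 88 = 340 mol/h
S = 252 / 340 * 100
= 0.7412 * 100
= 74.12 %

74.12 %


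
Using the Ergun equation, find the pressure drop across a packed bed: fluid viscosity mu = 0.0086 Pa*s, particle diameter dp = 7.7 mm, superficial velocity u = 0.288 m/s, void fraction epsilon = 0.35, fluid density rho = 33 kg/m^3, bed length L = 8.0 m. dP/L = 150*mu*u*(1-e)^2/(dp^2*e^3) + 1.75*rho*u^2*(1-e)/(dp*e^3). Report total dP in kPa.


dp = 7.7 mm = 0.0077 m
Viscous term = 150*0.0086*0.288*(1-0.35)^2 / (0.0077^2*0.35^3) = 61748.1
Inertial term = 1.75*33*0.288^2*(1-0.35) / (0.0077*0.35^3) = 9430.95
dP/L = 61748.1 + 9430.95 = 71179.1 Pa/m
dP = 71179.1 * 8.0 / 1000 = 569.4 kPa

569.4 kPa


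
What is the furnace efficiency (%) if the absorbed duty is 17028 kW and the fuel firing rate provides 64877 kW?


Furnace efficiency = Q_absorbed / Q_fuel * 100
= 17028 / 64877 * 100 = 26.25

26.25 %


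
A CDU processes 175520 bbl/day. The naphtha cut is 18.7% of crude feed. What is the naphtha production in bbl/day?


Crude throughput = 175520 bbl/day
Fraction yield = 18.7%
yield = throughput * fraction / 100
yield = 175520 * 18.7 / 100 = 32822.24

32822.24 bbl/day


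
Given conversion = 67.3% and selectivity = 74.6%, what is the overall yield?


Overall yield = conversion (%) * selectivity (%) / 100
Conversion = 67.3%, Selectivity = 74.6%
Y = 67.3 * 74.6 / 100
= 50.2058 %

50.2058 %


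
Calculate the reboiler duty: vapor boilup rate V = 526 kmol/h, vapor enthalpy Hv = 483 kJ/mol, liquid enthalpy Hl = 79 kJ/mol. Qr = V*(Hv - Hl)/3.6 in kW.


Qr = 526 * (483 - 79) / 3.6 = 526 * 404 / 3.6 = 59030

59030 kW


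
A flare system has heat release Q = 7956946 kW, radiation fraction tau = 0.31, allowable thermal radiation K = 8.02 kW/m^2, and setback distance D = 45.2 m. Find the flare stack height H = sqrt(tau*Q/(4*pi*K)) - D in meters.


tau*Q/(4*pi*K) = 0.31 * 7956946 / (4 * pi * 8.02) = 24475.1
sqrt(24475.1) = 156.445
H = 156.445 - 45.2 = 111.2

111.2 m


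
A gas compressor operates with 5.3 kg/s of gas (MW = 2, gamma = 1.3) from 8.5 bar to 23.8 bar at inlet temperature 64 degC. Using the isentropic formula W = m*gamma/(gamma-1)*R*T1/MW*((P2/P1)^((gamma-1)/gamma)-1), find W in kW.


Isentropic work: W = m*(gamma/(gamma-1))*(R*T1/MW)*((P2/P1)^((gamma-1)/gamma) - 1)
T1 = 64 + 273.15 = 337.15 K
Pressure ratio = 23.8 / 8.5 = 2.8
Exponent = (1.3 - 1)/1.3 = 0.230769
(P2/P1)^exp - 1 = 2.8^0.230769 - 1 = 0.268207
W = 5.3 * 1.3 / 0.3 * 8.314 * 337.15 / 2 * 0.268207 = 8633

8633 kW


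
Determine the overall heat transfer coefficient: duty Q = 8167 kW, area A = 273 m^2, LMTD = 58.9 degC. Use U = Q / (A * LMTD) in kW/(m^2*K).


From Q = U*A*LMTD, U = Q / (A * LMTD)
U = 8167 / (273 * 58.9) = 8167 / 16079.7 = 0.5079

0.5079 kW/(m^2*K)


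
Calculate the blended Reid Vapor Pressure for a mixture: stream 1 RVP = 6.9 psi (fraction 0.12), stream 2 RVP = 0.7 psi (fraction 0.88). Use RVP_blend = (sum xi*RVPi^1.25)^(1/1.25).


Chevron index: RVP_blend = (sum xi*RVPi^1.25)^(1/1.25)
RVP^1.25 terms: 0.12 * 6.9^1.25 + 0.88 * 0.7^1.25 = 1.90542
RVP_blend = 1.90542^(1/1.25) = 1.675

1.675 psi


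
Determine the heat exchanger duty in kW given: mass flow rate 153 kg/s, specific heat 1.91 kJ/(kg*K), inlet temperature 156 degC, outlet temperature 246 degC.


Q = m_dot * cp * delta_T
delta_T = 246 - 156 = 90 K
Q = 153 * 1.91 * 90
= 292.23 * 90
= 26300.7 kW

26300.7 kW


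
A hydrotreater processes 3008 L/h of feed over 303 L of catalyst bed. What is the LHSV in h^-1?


LHSV = volumetric feed rate / catalyst volume
= 3008 L/h / 303 L
= 9.927 h^-1

9.927 h^-1


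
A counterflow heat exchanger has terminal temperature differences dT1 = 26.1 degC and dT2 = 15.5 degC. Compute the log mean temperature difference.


LMTD = (dT1 - dT2) / ln(dT1/dT2)
= (26.1 - 15.5) / ln(26.1 / 15.5) = 10.6 / 0.521095 = 20.34

20.34 degC


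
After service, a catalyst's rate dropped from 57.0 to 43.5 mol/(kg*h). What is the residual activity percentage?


Activity (%) = (rate_used / rate_fresh) * 100
rate_used = 43.5, rate_fresh = 57.0
= (43.5 / 57.0) * 100
= 0.7632 * 100 = 76.32

76.32 %


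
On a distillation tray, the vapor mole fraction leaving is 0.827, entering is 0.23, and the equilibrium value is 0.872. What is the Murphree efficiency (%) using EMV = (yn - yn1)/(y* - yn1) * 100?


Murphree vapor efficiency: EMV = (y_n - y_(n-1)) / (y*_n - y_(n-1)) * 100
EMV = (0.827 - 0.23) / (0.872 - 0.23) * 100 = 0.597 / 0.642 * 100 = 92.99

92.99 %


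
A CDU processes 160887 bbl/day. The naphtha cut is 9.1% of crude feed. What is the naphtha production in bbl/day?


Crude throughput = 160887 bbl/day
Fraction yield = 9.1%
yield = throughput * fraction / 100
yield = 160887 * 9.1 / 100 = 14640.717

14640.717 bbl/day


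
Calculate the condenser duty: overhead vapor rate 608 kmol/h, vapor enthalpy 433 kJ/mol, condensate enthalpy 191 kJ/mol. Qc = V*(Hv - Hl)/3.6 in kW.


Qc = 608 * (433 - 191) / 3.6 = 608 * 242 / 3.6 = 40870

40870 kW


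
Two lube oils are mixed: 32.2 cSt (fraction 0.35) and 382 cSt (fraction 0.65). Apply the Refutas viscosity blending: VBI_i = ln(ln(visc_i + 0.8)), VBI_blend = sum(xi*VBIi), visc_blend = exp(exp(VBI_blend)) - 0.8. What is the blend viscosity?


Refutas method: VBN_i = 14.534*ln(ln(visc_i + 0.8)) + 10.975, blended linearly by mass fraction; since VBN is linear in VBI_i = ln(ln(visc_i + 0.8)) and the fractions sum to 1, blend VBI directly: visc = exp(exp(VBI_blend)) - 0.8
VBI_1 = ln(ln(32.2 + 0.8)) = 1.25176
VBI_2 = ln(ln(382 + 0.8)) = 1.78297
VBI_blend = 0.35 * 1.25176 + 0.65 * 1.78297 = 1.59705
visc_blend = exp(exp(1.59705)) - 0.8 = 138.8

138.8 cSt


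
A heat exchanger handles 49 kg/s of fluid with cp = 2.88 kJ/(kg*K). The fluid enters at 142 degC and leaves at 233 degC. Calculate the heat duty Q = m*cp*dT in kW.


Q = m_dot * cp * delta_T
delta_T = 233 - 142 = 91 K
Q = 49 * 2.88 * 91
= 141.12 * 91
= 12841.92 kW

12841.92 kW


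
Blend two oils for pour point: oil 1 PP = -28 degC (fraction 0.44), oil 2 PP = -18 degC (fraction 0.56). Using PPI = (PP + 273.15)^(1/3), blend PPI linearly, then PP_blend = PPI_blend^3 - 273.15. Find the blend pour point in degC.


PPI_1 = (-28 + 273.15)^(1/3) = 6.258601
PPI_2 = (-18 + 273.15)^(1/3) = 6.342569
PPI_blend = 0.44 * 6.258601 + 0.56 * 6.342569 = 6.305623
PP_blend = 6.305623^3 - 273.15 = 250.7171 - 273.15 = -22.43

-22.43 degC
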